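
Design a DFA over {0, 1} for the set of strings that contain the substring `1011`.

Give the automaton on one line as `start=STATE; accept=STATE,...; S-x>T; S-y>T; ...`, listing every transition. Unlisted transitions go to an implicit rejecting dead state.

Track how much of `1011` has been matched so far: state q0 is no progress, q4 is the absorbing accept state reached once `1011` has occurred. Intermediate states record partial matches; on a mismatch, fall back to the longest reusable overlap.
5 states suffice.
        0   1  
>  q0   q0  q1 
   q1   q2  q1 
   q2   q0  q3 
   q3   q2  q4 
 * q4   q4  q4 
(> = start, * = accepting)

start=q0; accept=q4; q0-0>q0; q0-1>q1; q1-0>q2; q1-1>q1; q2-0>q0; q2-1>q3; q3-0>q2; q3-1>q4; q4-0>q4; q4-1>q4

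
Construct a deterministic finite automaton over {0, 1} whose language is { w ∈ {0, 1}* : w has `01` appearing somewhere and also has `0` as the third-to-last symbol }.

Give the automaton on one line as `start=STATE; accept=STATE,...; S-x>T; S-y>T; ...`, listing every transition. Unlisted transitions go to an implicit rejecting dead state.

start=q0; accept=q4,q5,q6,q10; q0-0>q1; q0-1>q0; q1-0>q2; q1-1>q3; q2-0>q2; q2-1>q4; q3-0>q5; q3-1>q6; q4-0>q5; q4-1>q6; q5-0>q7; q5-1>q3; q6-0>q8; q6-1>q9; q7-0>q10; q7-1>q4; q8-0>q7; q8-1>q3; q9-0>q8; q9-1>q9; q10-0>q10; q10-1>q4

Run two small machines in parallel and take their product. One (3 states) tracks whether and how much of `01` has been seen; the other (15 states) tracks the last 3 symbols read. Each combined state is a pair, one component from each; accept when both components accept. After merging equivalent states the machine shrinks.
11 states suffice.
          0    1  
>  q0     q1   q0 
   q1     q2   q3 
   q2     q2   q4 
   q3     q5   q6 
 * q4     q5   q6 
 * q5     q7   q3 
 * q6     q8   q9 
   q7    q10   q4 
   q8     q7   q3 
   q9     q8   q9 
 * q10   q10   q4 
(> = start, * = accepting)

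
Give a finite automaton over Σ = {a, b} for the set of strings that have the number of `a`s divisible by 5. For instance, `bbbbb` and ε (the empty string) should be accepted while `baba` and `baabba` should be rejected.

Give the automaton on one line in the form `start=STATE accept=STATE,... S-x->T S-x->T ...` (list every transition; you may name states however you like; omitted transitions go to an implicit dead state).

start=S0 accept=S0 S0-a->S1 S0-b->S0 S1-a->S2 S1-b->S1 S2-a->S3 S2-b->S2 S3-a->S4 S3-b->S3 S4-a->S0 S4-b->S4

The only thing that matters is how many `a`s have appeared, reduced mod 5. Use one state per residue: S0 for 0, …, S4 for 4. Reading `a` moves to the next residue; anything else stays put. S0 is accepting.
A 5-state machine:
        a   b  
>* S0   S1  S0 
   S1   S2  S1 
   S2   S3  S2 
   S3   S4  S3 
   S4   S0  S4 
(> = start, * = accepting)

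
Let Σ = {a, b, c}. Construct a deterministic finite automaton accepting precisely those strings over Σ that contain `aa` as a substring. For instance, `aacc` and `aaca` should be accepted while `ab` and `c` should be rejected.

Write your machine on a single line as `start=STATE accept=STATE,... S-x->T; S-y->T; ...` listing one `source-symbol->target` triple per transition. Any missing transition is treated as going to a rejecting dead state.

States q0..q1 record the length of the longest prefix of `aa` that matches the current input suffix. Reaching q2 means `aa` has been seen, and we stay there forever. Accept from q2.
A 3-state machine:
        a   b   c  
>  q0   q1  q0  q0 
   q1   q2  q0  q0 
 * q2   q2  q2  q2 
(> = start, * = accepting)

start=q0; accept=q2; q0-a->q1; q0-b->q0; q0-c->q0; q1-a->q2; q1-b->q0; q1-c->q0; q2-a->q2; q2-b->q2; q2-c->q2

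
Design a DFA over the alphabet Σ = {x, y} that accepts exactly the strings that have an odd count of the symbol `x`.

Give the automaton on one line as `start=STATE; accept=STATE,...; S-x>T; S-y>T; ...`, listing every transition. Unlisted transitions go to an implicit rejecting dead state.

Keep the running count of `x`s modulo 2: each `x` advances along the cycle q0 → q1 → q0 while other symbols loop. Accept at q1.
        x   y  
>  q0   q1  q0 
 * q1   q0  q1 
(> = start, * = accepting)

start=q0; accept=q1; q0-x>q1; q0-y>q0; q1-x>q0; q1-y>q1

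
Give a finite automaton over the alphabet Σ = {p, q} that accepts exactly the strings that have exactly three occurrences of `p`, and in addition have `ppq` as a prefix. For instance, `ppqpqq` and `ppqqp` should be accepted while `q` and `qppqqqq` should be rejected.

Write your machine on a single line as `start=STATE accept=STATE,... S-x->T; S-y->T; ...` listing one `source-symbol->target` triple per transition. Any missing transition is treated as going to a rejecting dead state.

start=A; accept=F; A-p->B; A-q->C; B-p->D; B-q->C; C-p->C; C-q->C; D-p->C; D-q->E; E-p->F; E-q->E; F-p->C; F-q->F

Handle the two conditions separately and then intersect. One (5 states) tracks the count of `p`s, saturating at 4; the other (5 states) tracks whether the input so far still matches the prefix `ppq`. Each combined state is a pair, one component from each; accept when both components accept. Minimizing collapses redundant product states.
A 6-state machine:
       p  q 
>  A   B  C 
   B   D  C 
   C   C  C 
   D   C  E 
   E   F  E 
 * F   C  F 
(> = start, * = accepting)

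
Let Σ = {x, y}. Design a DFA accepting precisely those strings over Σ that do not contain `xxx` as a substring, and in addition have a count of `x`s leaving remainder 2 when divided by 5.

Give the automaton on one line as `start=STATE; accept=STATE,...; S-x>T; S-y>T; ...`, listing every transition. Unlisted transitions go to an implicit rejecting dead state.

Run two small machines in parallel and take their product. The first has 4 states tracking partial matches of the forbidden pattern `xxx`; the second has 5 states tracking the count of `x`s modulo 5. A product state is a pair (one from each), accepting exactly when both do. Minimizing collapses redundant product states.
          x    y  
>  S0     S1   S0 
   S1     S2   S3 
 * S2     S4   S5 
   S3     S6   S3 
   S4     S4   S4 
 * S5     S7   S5 
 * S6     S8   S5 
   S7     S9  S10 
   S8     S4  S10 
   S9     S4  S11 
   S10   S12  S10 
   S11   S13  S11 
   S12   S14  S11 
   S13   S15   S0 
   S14    S4   S0 
   S15    S4   S3 
(> = start, * = accepting)

start=S0; accept=S2,S5,S6; S0-x>S1; S0-y>S0; S1-x>S2; S1-y>S3; S2-x>S4; S2-y>S5; S3-x>S6; S3-y>S3; S4-x>S4; S4-y>S4; S5-x>S7; S5-y>S5; S6-x>S8; S6-y>S5; S7-x>S9; S7-y>S10; S8-x>S4; S8-y>S10; S9-x>S4; S9-y>S11; S10-x>S12; S10-y>S10; S11-x>S13; S11-y>S11; S12-x>S14; S12-y>S11; S13-x>S15; S13-y>S0; S14-x>S4; S14-y>S0; S15-x>S4; S15-y>S3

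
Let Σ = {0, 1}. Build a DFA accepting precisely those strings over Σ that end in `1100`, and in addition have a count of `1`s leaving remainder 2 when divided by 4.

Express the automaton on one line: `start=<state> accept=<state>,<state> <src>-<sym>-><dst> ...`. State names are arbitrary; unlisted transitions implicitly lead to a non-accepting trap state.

start=q0 accept=q7 q0-0->q0 q0-1->q1 q1-0->q2 q1-1->q3 q2-0->q2 q2-1->q4 q3-0->q5 q3-1->q6 q4-0->q4 q4-1->q6 q5-0->q7 q5-1->q6 q6-0->q6 q6-1->q0 q7-0->q4 q7-1->q6

Handle the two conditions separately and then intersect. One (5 states) tracks how much of the suffix `1100` has currently been matched; the other (4 states) tracks the count of `1`s modulo 4. Each combined state is a pair, one component from each; accept when both components accept. After merging equivalent states the machine shrinks.
With 8 states:
        0   1  
>  q0   q0  q1 
   q1   q2  q3 
   q2   q2  q4 
   q3   q5  q6 
   q4   q4  q6 
   q5   q7  q6 
   q6   q6  q0 
 * q7   q4  q6 
(> = start, * = accepting)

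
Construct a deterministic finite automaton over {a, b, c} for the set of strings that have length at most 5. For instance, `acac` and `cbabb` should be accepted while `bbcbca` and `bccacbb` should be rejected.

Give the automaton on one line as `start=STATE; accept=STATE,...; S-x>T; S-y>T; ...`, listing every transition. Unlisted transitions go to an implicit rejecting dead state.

We only need to distinguish lengths 0, 1, …, 5, and '>5'. Chain S0 → S1 → S2 → S3 → S4 → S5 → S6 on every symbol, with S6 looping. Accepting states: {S0, S1, S2, S3, S4, S5}.
A 7-state machine:
        a   b   c  
>* S0   S1  S1  S1 
 * S1   S2  S2  S2 
 * S2   S3  S3  S3 
 * S3   S4  S4  S4 
 * S4   S5  S5  S5 
 * S5   S6  S6  S6 
   S6   S6  S6  S6 
(> = start, * = accepting)

start=S0; accept=S0,S1,S2,S3,S4,S5; S0-a>S1; S0-b>S1; S0-c>S1; S1-a>S2; S1-b>S2; S1-c>S2; S2-a>S3; S2-b>S3; S2-c>S3; S3-a>S4; S3-b>S4; S3-c>S4; S4-a>S5; S4-b>S5; S4-c>S5; S5-a>S6; S5-b>S6; S5-c>S6; S6-a>S6; S6-b>S6; S6-c>S6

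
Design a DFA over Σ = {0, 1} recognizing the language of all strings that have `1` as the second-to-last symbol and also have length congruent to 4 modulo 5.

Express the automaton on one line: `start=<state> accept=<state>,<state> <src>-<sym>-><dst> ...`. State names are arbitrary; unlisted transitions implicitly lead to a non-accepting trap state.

start=s0 accept=s6 s0-0->s1 s0-1->s1 s1-0->s2 s1-1->s2 s2-0->s3 s2-1->s4 s3-0->s5 s3-1->s5 s4-0->s6 s4-1->s6 s5-0->s0 s5-1->s0 s6-0->s0 s6-1->s0

Run two small machines in parallel and take their product. One (7 states) tracks the last 2 symbols read; the other (5 states) tracks the input length modulo 5. Each combined state is a pair, one component from each; accept when both components accept. Equivalent product states are then merged.
With 7 states:
        0   1  
>  s0   s1  s1 
   s1   s2  s2 
   s2   s3  s4 
   s3   s5  s5 
   s4   s6  s6 
   s5   s0  s0 
 * s6   s0  s0 
(> = start, * = accepting)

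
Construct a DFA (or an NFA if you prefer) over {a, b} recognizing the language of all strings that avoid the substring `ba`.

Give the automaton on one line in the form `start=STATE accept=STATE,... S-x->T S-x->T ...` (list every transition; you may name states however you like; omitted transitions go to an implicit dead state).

This is the complement of 'contains `ba`'. Use the same substring-matching states — q0 through q2 holding how much of `ba` has just been matched — but flip the accepting set: everything except the trap q2 accepts.
With 3 states:
        a   b  
>* q0   q0  q1 
 * q1   q2  q1 
   q2   q2  q2 
(> = start, * = accepting)

start=q0 accept=q0,q1 q0-a->q0 q0-b->q1 q1-a->q2 q1-b->q1 q2-a->q2 q2-b->q2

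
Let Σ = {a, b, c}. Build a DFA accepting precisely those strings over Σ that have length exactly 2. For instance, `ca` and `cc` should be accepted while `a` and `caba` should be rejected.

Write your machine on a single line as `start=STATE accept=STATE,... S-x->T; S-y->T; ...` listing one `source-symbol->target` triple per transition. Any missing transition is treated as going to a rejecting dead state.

start=s0; accept=s2; s0-a->s1; s0-b->s1; s0-c->s1; s1-a->s2; s1-b->s2; s1-c->s2; s2-a->s3; s2-b->s3; s2-c->s3; s3-a->s3; s3-b->s3; s3-c->s3

We only need to distinguish lengths 0, 1, …, 2, and '>2'. Chain s0 → s1 → s2 → s3 on every symbol, with s3 looping. Accepting states: {s2}.
A 4-state machine:
        a   b   c  
>  s0   s1  s1  s1 
   s1   s2  s2  s2 
 * s2   s3  s3  s3 
   s3   s3  s3  s3 
(> = start, * = accepting)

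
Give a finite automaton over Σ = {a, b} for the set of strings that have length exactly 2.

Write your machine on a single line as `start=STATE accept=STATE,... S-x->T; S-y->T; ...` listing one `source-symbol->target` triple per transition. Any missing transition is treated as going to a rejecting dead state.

start=q0; accept=q2; q0-a->q1; q0-b->q1; q1-a->q2; q1-b->q2; q2-a->q3; q2-b->q3; q3-a->q3; q3-b->q3

Count input length up to 3: every symbol moves from q0 toward q3, which means 'more than 2' and absorbs. Accept from {q2}.
A 4-state machine:
        a   b  
>  q0   q1  q1 
   q1   q2  q2 
 * q2   q3  q3 
   q3   q3  q3 
(> = start, * = accepting)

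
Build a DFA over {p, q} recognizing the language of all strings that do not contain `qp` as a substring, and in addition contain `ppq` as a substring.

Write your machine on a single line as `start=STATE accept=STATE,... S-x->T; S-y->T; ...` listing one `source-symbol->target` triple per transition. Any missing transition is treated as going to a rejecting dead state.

Handle the two conditions separately and then intersect. The first has 3 states tracking partial matches of the forbidden pattern `qp`; the second has 4 states tracking whether and how much of `ppq` has been seen. A product state is a pair (one from each), accepting exactly when both do.
A 9-state machine:
       p  q 
>  A   B  C 
   B   D  C 
   C   E  C 
   D   D  F 
   E   G  H 
 * F   I  F 
   G   G  I 
   H   E  H 
   I   I  I 
(> = start, * = accepting)

start=A; accept=F; A-p->B; A-q->C; B-p->D; B-q->C; C-p->E; C-q->C; D-p->D; D-q->F; E-p->G; E-q->H; F-p->I; F-q->F; G-p->G; G-q->I; H-p->E; H-q->H; I-p->I; I-q->I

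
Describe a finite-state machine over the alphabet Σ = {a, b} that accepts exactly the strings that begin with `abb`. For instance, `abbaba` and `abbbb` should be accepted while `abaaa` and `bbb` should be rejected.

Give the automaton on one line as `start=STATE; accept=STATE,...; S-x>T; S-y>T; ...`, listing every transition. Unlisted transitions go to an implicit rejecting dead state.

start=q0; accept=q3; q0-a>q1; q0-b>q4; q1-a>q4; q1-b>q2; q2-a>q4; q2-b>q3; q3-a>q3; q3-b>q3; q4-a>q4; q4-b>q4

Walk along `abb` while the input agrees: from q0 take `a` to q1, and so on. Any deviation drops to the rejecting sink q4. Once q3 is reached the prefix is confirmed and every continuation is accepted.
A 5-state machine:
        a   b  
>  q0   q1  q4 
   q1   q4  q2 
   q2   q4  q3 
 * q3   q3  q3 
   q4   q4  q4 
(> = start, * = accepting)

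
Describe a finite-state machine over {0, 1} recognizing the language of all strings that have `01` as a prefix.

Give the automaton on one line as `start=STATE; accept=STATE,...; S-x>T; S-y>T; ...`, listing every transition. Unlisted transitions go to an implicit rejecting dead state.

Walk along `01` while the input agrees: from q0 take `0` to q1, and so on. Any deviation drops to the rejecting sink q3. Once q2 is reached the prefix is confirmed and every continuation is accepted.
4 states suffice.
        0   1  
>  q0   q1  q3 
   q1   q3  q2 
 * q2   q2  q2 
   q3   q3  q3 
(> = start, * = accepting)

start=q0; accept=q2; q0-0>q1; q0-1>q3; q1-0>q3; q1-1>q2; q2-0>q2; q2-1>q2; q3-0>q3; q3-1>q3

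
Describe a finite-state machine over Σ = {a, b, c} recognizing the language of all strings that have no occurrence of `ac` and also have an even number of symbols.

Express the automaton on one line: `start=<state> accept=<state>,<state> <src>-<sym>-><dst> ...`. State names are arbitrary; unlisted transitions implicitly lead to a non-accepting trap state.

Build one automaton per condition and run them in lockstep. The first has 3 states tracking partial matches of the forbidden pattern `ac`; the second has 2 states tracking the input length modulo 2. A product state is a pair (one from each), accepting exactly when both do. After merging equivalent states the machine shrinks.
        a   b   c  
>* s0   s1  s2  s2 
   s1   s3  s0  s4 
   s2   s3  s0  s0 
 * s3   s1  s2  s4 
   s4   s4  s4  s4 
(> = start, * = accepting)

start=s0 accept=s0,s3 s0-a->s1 s0-b->s2 s0-c->s2 s1-a->s3 s1-b->s0 s1-c->s4 s2-a->s3 s2-b->s0 s2-c->s0 s3-a->s1 s3-b->s2 s3-c->s4 s4-a->s4 s4-b->s4 s4-c->s4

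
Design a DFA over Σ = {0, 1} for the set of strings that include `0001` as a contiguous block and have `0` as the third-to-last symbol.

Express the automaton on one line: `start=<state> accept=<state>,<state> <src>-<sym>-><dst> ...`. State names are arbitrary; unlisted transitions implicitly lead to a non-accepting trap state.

start=q0 accept=q15,q16,q17,q22 q0-0->q1 q0-1->q2 q1-0->q3 q1-1->q4 q2-0->q5 q2-1->q6 q3-0->q7 q3-1->q8 q4-0->q9 q4-1->q10 q5-0->q11 q5-1->q12 q6-0->q13 q6-1->q14 q7-0->q7 q7-1->q15 q8-0->q9 q8-1->q10 q9-0->q11 q9-1->q12 q10-0->q13 q10-1->q14 q11-0->q7 q11-1->q8 q12-0->q9 q12-1->q10 q13-0->q11 q13-1->q12 q14-0->q13 q14-1->q14 q15-0->q16 q15-1->q17 q16-0->q18 q16-1->q19 q17-0->q20 q17-1->q21 q18-0->q22 q18-1->q15 q19-0->q16 q19-1->q17 q20-0->q18 q20-1->q19 q21-0->q20 q21-1->q21 q22-0->q22 q22-1->q15

Handle the two conditions separately and then intersect. The first has 5 states tracking whether and how much of `0001` has been seen; the second has 15 states tracking the last 3 symbols read. A product state is a pair (one from each), accepting exactly when both do.
          0    1  
>  q0     q1   q2 
   q1     q3   q4 
   q2     q5   q6 
   q3     q7   q8 
   q4     q9  q10 
   q5    q11  q12 
   q6    q13  q14 
   q7     q7  q15 
   q8     q9  q10 
   q9    q11  q12 
   q10   q13  q14 
   q11    q7   q8 
   q12    q9  q10 
   q13   q11  q12 
   q14   q13  q14 
 * q15   q16  q17 
 * q16   q18  q19 
 * q17   q20  q21 
   q18   q22  q15 
   q19   q16  q17 
   q20   q18  q19 
   q21   q20  q21 
 * q22   q22  q15 
(> = start, * = accepting)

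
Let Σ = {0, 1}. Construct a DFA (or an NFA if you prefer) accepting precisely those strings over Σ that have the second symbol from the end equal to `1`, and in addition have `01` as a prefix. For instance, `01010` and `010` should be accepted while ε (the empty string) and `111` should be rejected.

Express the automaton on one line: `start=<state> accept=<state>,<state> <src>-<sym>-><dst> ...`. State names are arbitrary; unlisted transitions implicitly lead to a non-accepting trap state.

Build one automaton per condition and run them in lockstep. One (7 states) tracks the last 2 symbols read; the other (4 states) tracks whether the input so far still matches the prefix `01`. Each combined state is a pair, one component from each; accept when both components accept. Minimizing collapses redundant product states.
7 states suffice.
        0   1  
>  q0   q1  q2 
   q1   q2  q3 
   q2   q2  q2 
   q3   q4  q5 
 * q4   q6  q3 
 * q5   q4  q5 
   q6   q6  q3 
(> = start, * = accepting)

start=q0 accept=q4,q5 q0-0->q1 q0-1->q2 q1-0->q2 q1-1->q3 q2-0->q2 q2-1->q2 q3-0->q4 q3-1->q5 q4-0->q6 q4-1->q3 q5-0->q4 q5-1->q5 q6-0->q6 q6-1->q3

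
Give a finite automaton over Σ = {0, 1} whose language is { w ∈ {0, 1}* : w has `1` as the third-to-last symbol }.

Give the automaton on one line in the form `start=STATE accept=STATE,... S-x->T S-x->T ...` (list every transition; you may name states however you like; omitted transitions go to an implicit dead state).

A DFA must remember the last 3 symbols (since which symbol is third-to-last isn't known until the input ends). Use one state per possible window of the last ≤3 symbols; accept from those whose window starts with `1`.
15 states suffice.
       0  1 
>  A   B  C 
   B   D  E 
   C   F  G 
   D   H  I 
   E   J  K 
   F   L  M 
   G   N  O 
   H   H  I 
   I   J  K 
   J   L  M 
   K   N  O 
 * L   H  I 
 * M   J  K 
 * N   L  M 
 * O   N  O 
(> = start, * = accepting)

start=A accept=L,M,N,O A-0->B A-1->C B-0->D B-1->E C-0->F C-1->G D-0->H D-1->I E-0->J E-1->K F-0->L F-1->M G-0->N G-1->O H-0->H H-1->I I-0->J I-1->K J-0->L J-1->M K-0->N K-1->O L-0->H L-1->I M-0->J M-1->K N-0->L N-1->M O-0->N O-1->O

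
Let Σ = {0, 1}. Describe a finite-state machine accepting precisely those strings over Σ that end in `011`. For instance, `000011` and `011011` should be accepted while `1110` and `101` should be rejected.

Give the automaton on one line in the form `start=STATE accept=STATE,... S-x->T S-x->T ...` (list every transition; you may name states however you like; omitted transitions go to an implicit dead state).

start=q0 accept=q3 q0-0->q1 q0-1->q0 q1-0->q1 q1-1->q2 q2-0->q1 q2-1->q3 q3-0->q1 q3-1->q0

Let each state record the length of the longest suffix of the input read so far that is also a prefix of `011`. q1 means the last symbol is `0`; q2 means the last 2 symbols are `01`; q3 means the last 3 symbols are `011`. Accept only at q3, where the string currently ends in `011`.
4 states suffice.
        0   1  
>  q0   q1  q0 
   q1   q1  q2 
   q2   q1  q3 
 * q3   q1  q0 
(> = start, * = accepting)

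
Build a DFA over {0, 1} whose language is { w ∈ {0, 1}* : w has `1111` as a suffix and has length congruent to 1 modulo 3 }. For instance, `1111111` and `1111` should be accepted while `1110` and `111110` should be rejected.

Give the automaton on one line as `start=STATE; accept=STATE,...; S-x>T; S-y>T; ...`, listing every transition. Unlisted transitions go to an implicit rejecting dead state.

start=A; accept=L; A-0>B; A-1>C; B-0>D; B-1>E; C-0>D; C-1>F; D-0>A; D-1>G; E-0>A; E-1>H; F-0>A; F-1>I; G-0>B; G-1>J; H-0>B; H-1>K; I-0>B; I-1>L; J-0>D; J-1>M; K-0>D; K-1>N; L-0>D; L-1>N; M-0>A; M-1>O; N-0>A; N-1>O; O-0>B; O-1>L

Build one automaton per condition and run them in lockstep. One (5 states) tracks how much of the suffix `1111` has currently been matched; the other (3 states) tracks the input length modulo 3. Each combined state is a pair, one component from each; accept when both components accept.
A 15-state machine:
       0  1 
>  A   B  C 
   B   D  E 
   C   D  F 
   D   A  G 
   E   A  H 
   F   A  I 
   G   B  J 
   H   B  K 
   I   B  L 
   J   D  M 
   K   D  N 
 * L   D  N 
   M   A  O 
   N   A  O 
   O   B  L 
(> = start, * = accepting)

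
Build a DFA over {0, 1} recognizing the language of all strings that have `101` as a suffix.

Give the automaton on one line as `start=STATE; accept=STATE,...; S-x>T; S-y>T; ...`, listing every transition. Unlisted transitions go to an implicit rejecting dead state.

start=S0; accept=S3; S0-0>S0; S0-1>S1; S1-0>S2; S1-1>S1; S2-0>S0; S2-1>S3; S3-0>S2; S3-1>S1

Let each state record the length of the longest suffix of the input read so far that is also a prefix of `101`. S1 means the last symbol is `1`; S2 means the last 2 symbols are `10`; S3 means the last 3 symbols are `101`. Accept only at S3, where the string currently ends in `101`.
        0   1  
>  S0   S0  S1 
   S1   S2  S1 
   S2   S0  S3 
 * S3   S2  S1 
(> = start, * = accepting)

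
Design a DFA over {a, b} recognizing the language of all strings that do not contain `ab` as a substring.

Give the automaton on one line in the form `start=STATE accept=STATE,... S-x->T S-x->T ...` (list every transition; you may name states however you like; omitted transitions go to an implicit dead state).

Track partial matches of the forbidden pattern `ab`. State s2 is a dead state reached once `ab` has occurred; every other state accepts. s0 means no part of `ab` is currently matched.
        a   b  
>* s0   s1  s0 
 * s1   s1  s2 
   s2   s2  s2 
(> = start, * = accepting)

start=s0 accept=s0,s1 s0-a->s1 s0-b->s0 s1-a->s1 s1-b->s2 s2-a->s2 s2-b->s2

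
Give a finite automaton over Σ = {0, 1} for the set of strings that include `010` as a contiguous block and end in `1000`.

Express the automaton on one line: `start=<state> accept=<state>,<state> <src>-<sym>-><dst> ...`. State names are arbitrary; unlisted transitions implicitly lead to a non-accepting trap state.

Handle the two conditions separately and then intersect. The first has 4 states tracking whether and how much of `010` has been seen; the second has 5 states tracking how much of the suffix `1000` has currently been matched. A product state is a pair (one from each), accepting exactly when both do. Minimizing collapses redundant product states.
8 states suffice.
        0   1  
>  q0   q1  q0 
   q1   q1  q2 
   q2   q3  q0 
   q3   q4  q5 
   q4   q6  q5 
   q5   q3  q5 
 * q6   q7  q5 
   q7   q7  q5 
(> = start, * = accepting)

start=q0 accept=q6 q0-0->q1 q0-1->q0 q1-0->q1 q1-1->q2 q2-0->q3 q2-1->q0 q3-0->q4 q3-1->q5 q4-0->q6 q4-1->q5 q5-0->q3 q5-1->q5 q6-0->q7 q6-1->q5 q7-0->q7 q7-1->q5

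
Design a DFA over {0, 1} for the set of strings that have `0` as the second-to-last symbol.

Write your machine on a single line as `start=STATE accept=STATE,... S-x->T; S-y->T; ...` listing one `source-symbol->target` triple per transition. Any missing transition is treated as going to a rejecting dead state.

A DFA must remember the last 2 symbols (since which symbol is second-to-last isn't known until the input ends). Use one state per possible window of the last ≤2 symbols; accept from those whose window starts with `0`.
7 states suffice.
        0   1  
>  q0   q1  q2 
   q1   q3  q4 
   q2   q5  q6 
 * q3   q3  q4 
 * q4   q5  q6 
   q5   q3  q4 
   q6   q5  q6 
(> = start, * = accepting)

start=q0; accept=q3,q4; q0-0->q1; q0-1->q2; q1-0->q3; q1-1->q4; q2-0->q5; q2-1->q6; q3-0->q3; q3-1->q4; q4-0->q5; q4-1->q6; q5-0->q3; q5-1->q4; q6-0->q5; q6-1->q6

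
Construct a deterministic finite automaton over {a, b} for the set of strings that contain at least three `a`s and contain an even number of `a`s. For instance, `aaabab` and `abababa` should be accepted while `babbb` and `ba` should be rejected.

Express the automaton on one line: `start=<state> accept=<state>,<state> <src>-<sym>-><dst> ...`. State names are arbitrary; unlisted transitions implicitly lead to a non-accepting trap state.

Run two small machines in parallel and take their product. The first has 5 states tracking the count of `a`s, saturating at 4; the second has 2 states tracking the count of `a`s modulo 2. A product state is a pair (one from each), accepting exactly when both do.
6 states suffice.
        a   b  
>  S0   S1  S0 
   S1   S2  S1 
   S2   S3  S2 
   S3   S4  S3 
 * S4   S5  S4 
   S5   S4  S5 
(> = start, * = accepting)

start=S0 accept=S4 S0-a->S1 S0-b->S0 S1-a->S2 S1-b->S1 S2-a->S3 S2-b->S2 S3-a->S4 S3-b->S3 S4-a->S5 S4-b->S4 S5-a->S4 S5-b->S5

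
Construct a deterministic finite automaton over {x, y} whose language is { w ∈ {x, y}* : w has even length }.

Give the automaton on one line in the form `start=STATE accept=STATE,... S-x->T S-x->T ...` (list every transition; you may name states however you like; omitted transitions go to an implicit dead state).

Only the length mod 2 matters, so use a 2-cycle: from any state, every input symbol moves to the next state, wrapping s1 back to s0. Mark s0 accepting.
2 states suffice.
        x   y  
>* s0   s1  s1 
   s1   s0  s0 
(> = start, * = accepting)

start=s0 accept=s0 s0-x->s1 s0-y->s1 s1-x->s0 s1-y->s0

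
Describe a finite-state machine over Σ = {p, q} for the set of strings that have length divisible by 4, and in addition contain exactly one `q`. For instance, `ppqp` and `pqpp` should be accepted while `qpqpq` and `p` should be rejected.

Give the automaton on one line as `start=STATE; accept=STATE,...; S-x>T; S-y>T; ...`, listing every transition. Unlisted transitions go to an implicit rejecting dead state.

Build one automaton per condition and run them in lockstep. One (4 states) tracks the input length modulo 4; the other (3 states) tracks the count of `q`s, saturating at 2. Each combined state is a pair, one component from each; accept when both components accept.
A 12-state machine:
       p  q 
>  A   B  C 
   B   D  E 
   C   E  F 
   D   G  H 
   E   H  I 
   F   I  I 
   G   A  J 
   H   J  K 
   I   K  K 
 * J   C  L 
   K   L  L 
   L   F  F 
(> = start, * = accepting)

start=A; accept=J; A-p>B; A-q>C; B-p>D; B-q>E; C-p>E; C-q>F; D-p>G; D-q>H; E-p>H; E-q>I; F-p>I; F-q>I; G-p>A; G-q>J; H-p>J; H-q>K; I-p>K; I-q>K; J-p>C; J-q>L; K-p>L; K-q>L; L-p>F; L-q>F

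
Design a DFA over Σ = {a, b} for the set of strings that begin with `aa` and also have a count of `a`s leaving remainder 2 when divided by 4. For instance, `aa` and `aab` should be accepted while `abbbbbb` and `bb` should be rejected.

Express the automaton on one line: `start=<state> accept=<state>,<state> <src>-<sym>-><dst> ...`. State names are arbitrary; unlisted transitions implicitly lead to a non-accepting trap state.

start=q0 accept=q3 q0-a->q1 q0-b->q2 q1-a->q3 q1-b->q4 q2-a->q4 q2-b->q2 q3-a->q5 q3-b->q3 q4-a->q6 q4-b->q4 q5-a->q7 q5-b->q5 q6-a->q8 q6-b->q6 q7-a->q9 q7-b->q7 q8-a->q2 q8-b->q8 q9-a->q3 q9-b->q9

Build one automaton per condition and run them in lockstep. The first has 4 states tracking whether the input so far still matches the prefix `aa`; the second has 4 states tracking the count of `a`s modulo 4. A product state is a pair (one from each), accepting exactly when both do.
10 states suffice.
        a   b  
>  q0   q1  q2 
   q1   q3  q4 
   q2   q4  q2 
 * q3   q5  q3 
   q4   q6  q4 
   q5   q7  q5 
   q6   q8  q6 
   q7   q9  q7 
   q8   q2  q8 
   q9   q3  q9 
(> = start, * = accepting)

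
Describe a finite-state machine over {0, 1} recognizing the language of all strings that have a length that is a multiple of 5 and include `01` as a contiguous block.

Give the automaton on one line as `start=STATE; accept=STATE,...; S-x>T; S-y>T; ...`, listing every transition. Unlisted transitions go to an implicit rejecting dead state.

start=S0; accept=S13; S0-0>S1; S0-1>S2; S1-0>S3; S1-1>S4; S2-0>S3; S2-1>S5; S3-0>S6; S3-1>S7; S4-0>S7; S4-1>S7; S5-0>S6; S5-1>S8; S6-0>S9; S6-1>S10; S7-0>S10; S7-1>S10; S8-0>S9; S8-1>S11; S9-0>S12; S9-1>S13; S10-0>S13; S10-1>S13; S11-0>S12; S11-1>S0; S12-0>S1; S12-1>S14; S13-0>S14; S13-1>S14; S14-0>S4; S14-1>S4

Build one automaton per condition and run them in lockstep. One (5 states) tracks the input length modulo 5; the other (3 states) tracks whether and how much of `01` has been seen. Each combined state is a pair, one component from each; accept when both components accept.
15 states suffice.
          0    1  
>  S0     S1   S2 
   S1     S3   S4 
   S2     S3   S5 
   S3     S6   S7 
   S4     S7   S7 
   S5     S6   S8 
   S6     S9  S10 
   S7    S10  S10 
   S8     S9  S11 
   S9    S12  S13 
   S10   S13  S13 
   S11   S12   S0 
   S12    S1  S14 
 * S13   S14  S14 
   S14    S4   S4 
(> = start, * = accepting)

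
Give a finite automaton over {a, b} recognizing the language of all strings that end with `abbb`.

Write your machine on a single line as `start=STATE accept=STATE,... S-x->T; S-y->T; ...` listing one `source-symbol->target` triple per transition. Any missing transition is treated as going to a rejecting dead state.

Let each state record the length of the longest suffix of the input read so far that is also a prefix of `abbb`. s1 means the last symbol is `a`; s2 means the last 2 symbols are `ab`; s3 means the last 3 symbols are `abb`; s4 means the last 4 symbols are `abbb`. Accept only at s4, where the string currently ends in `abbb`.
With 5 states:
        a   b  
>  s0   s1  s0 
   s1   s1  s2 
   s2   s1  s3 
   s3   s1  s4 
 * s4   s1  s0 
(> = start, * = accepting)

start=s0; accept=s4; s0-a->s1; s0-b->s0; s1-a->s1; s1-b->s2; s2-a->s1; s2-b->s3; s3-a->s1; s3-b->s4; s4-a->s1; s4-b->s0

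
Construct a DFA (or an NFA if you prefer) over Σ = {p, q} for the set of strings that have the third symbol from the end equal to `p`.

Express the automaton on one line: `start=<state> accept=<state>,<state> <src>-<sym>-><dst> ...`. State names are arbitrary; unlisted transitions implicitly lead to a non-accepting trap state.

start=S0 accept=S7,S8,S9,S10 S0-p->S1 S0-q->S2 S1-p->S3 S1-q->S4 S2-p->S5 S2-q->S6 S3-p->S7 S3-q->S8 S4-p->S9 S4-q->S10 S5-p->S11 S5-q->S12 S6-p->S13 S6-q->S14 S7-p->S7 S7-q->S8 S8-p->S9 S8-q->S10 S9-p->S11 S9-q->S12 S10-p->S13 S10-q->S14 S11-p->S7 S11-q->S8 S12-p->S9 S12-q->S10 S13-p->S11 S13-q->S12 S14-p->S13 S14-q->S14

Because acceptance depends on a position counted from the end, the machine has to buffer the most recent 3 symbols. Make each state the string of the last up-to-3 symbols read; on input `x` shift the window left and append `x`. Accept when the buffered window has length 3 and begins with `p`.
15 states suffice.
          p    q  
>  S0     S1   S2 
   S1     S3   S4 
   S2     S5   S6 
   S3     S7   S8 
   S4     S9  S10 
   S5    S11  S12 
   S6    S13  S14 
 * S7     S7   S8 
 * S8     S9  S10 
 * S9    S11  S12 
 * S10   S13  S14 
   S11    S7   S8 
   S12    S9  S10 
   S13   S11  S12 
   S14   S13  S14 
(> = start, * = accepting)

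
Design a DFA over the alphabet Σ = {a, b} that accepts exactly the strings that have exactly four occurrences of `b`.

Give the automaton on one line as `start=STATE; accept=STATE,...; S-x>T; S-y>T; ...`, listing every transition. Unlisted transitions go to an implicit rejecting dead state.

Only the number of `b`s matters, and only up to 5. Make a chain S0 → S1 → S2 → S3 → S4 → S5 advanced by each `b` (with S5 absorbing); every other symbol self-loops. The accepting set is {S4}.
A 6-state machine:
        a   b  
>  S0   S0  S1 
   S1   S1  S2 
   S2   S2  S3 
   S3   S3  S4 
 * S4   S4  S5 
   S5   S5  S5 
(> = start, * = accepting)

start=S0; accept=S4; S0-a>S0; S0-b>S1; S1-a>S1; S1-b>S2; S2-a>S2; S2-b>S3; S3-a>S3; S3-b>S4; S4-a>S4; S4-b>S5; S5-a>S5; S5-b>S5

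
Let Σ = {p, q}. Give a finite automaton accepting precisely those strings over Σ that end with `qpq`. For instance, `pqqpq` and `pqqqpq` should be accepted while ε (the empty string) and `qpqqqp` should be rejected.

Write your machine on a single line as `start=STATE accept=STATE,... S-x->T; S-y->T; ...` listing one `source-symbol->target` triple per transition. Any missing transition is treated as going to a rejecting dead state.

Let each state record the length of the longest suffix of the input read so far that is also a prefix of `qpq`. B means the last symbol is `q`; C means the last 2 symbols are `qp`; D means the last 3 symbols are `qpq`. Accept only at D, where the string currently ends in `qpq`.
With 4 states:
       p  q 
>  A   A  B 
   B   C  B 
   C   A  D 
 * D   C  B 
(> = start, * = accepting)

start=A; accept=D; A-p->A; A-q->B; B-p->C; B-q->B; C-p->A; C-q->D; D-p->C; D-q->B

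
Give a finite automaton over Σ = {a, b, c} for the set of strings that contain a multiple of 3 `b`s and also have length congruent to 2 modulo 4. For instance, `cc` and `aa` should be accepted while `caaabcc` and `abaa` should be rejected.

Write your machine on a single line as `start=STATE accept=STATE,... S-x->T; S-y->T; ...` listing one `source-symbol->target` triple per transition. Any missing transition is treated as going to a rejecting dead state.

Build one automaton per condition and run them in lockstep. One (3 states) tracks the count of `b`s modulo 3; the other (4 states) tracks the input length modulo 4. Each combined state is a pair, one component from each; accept when both components accept.
12 states suffice.
          a    b    c  
>  S0     S1   S2   S1 
   S1     S3   S4   S3 
   S2     S4   S5   S4 
 * S3     S6   S7   S6 
   S4     S7   S8   S7 
   S5     S8   S6   S8 
   S6     S0   S9   S0 
   S7     S9  S10   S9 
   S8    S10   S0  S10 
   S9     S2  S11   S2 
   S10   S11   S1  S11 
   S11    S5   S3   S5 
(> = start, * = accepting)

start=S0; accept=S3; S0-a->S1; S0-b->S2; S0-c->S1; S1-a->S3; S1-b->S4; S1-c->S3; S2-a->S4; S2-b->S5; S2-c->S4; S3-a->S6; S3-b->S7; S3-c->S6; S4-a->S7; S4-b->S8; S4-c->S7; S5-a->S8; S5-b->S6; S5-c->S8; S6-a->S0; S6-b->S9; S6-c->S0; S7-a->S9; S7-b->S10; S7-c->S9; S8-a->S10; S8-b->S0; S8-c->S10; S9-a->S2; S9-b->S11; S9-c->S2; S10-a->S11; S10-b->S1; S10-c->S11; S11-a->S5; S11-b->S3; S11-c->S5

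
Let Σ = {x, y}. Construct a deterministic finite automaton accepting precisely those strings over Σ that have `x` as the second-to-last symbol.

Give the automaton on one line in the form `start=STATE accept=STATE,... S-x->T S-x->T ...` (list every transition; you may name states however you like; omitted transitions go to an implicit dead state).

start=S0 accept=S3,S4 S0-x->S1 S0-y->S2 S1-x->S3 S1-y->S4 S2-x->S5 S2-y->S6 S3-x->S3 S3-y->S4 S4-x->S5 S4-y->S6 S5-x->S3 S5-y->S4 S6-x->S5 S6-y->S6

Because acceptance depends on a position counted from the end, the machine has to buffer the most recent 2 symbols. Make each state the string of the last up-to-2 symbols read; on input `x` shift the window left and append `x`. Accept when the buffered window has length 2 and begins with `x`.
        x   y  
>  S0   S1  S2 
   S1   S3  S4 
   S2   S5  S6 
 * S3   S3  S4 
 * S4   S5  S6 
   S5   S3  S4 
   S6   S5  S6 
(> = start, * = accepting)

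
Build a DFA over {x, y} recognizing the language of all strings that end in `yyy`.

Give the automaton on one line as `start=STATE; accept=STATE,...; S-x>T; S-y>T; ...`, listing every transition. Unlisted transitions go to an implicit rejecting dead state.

Let each state record the length of the longest suffix of the input read so far that is also a prefix of `yyy`. B means the last symbol is `y`; C means the last 2 symbols are `yy`; D means the last 3 symbols are `yyy`. Accept only at D, where the string currently ends in `yyy`.
With 4 states:
       x  y 
>  A   A  B 
   B   A  C 
   C   A  D 
 * D   A  D 
(> = start, * = accepting)

start=A; accept=D; A-x>A; A-y>B; B-x>A; B-y>C; C-x>A; C-y>D; D-x>A; D-y>D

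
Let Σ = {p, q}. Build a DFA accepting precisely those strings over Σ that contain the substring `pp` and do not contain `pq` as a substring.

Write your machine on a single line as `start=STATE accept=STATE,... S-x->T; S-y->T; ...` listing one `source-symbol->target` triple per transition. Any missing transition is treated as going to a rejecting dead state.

Run two small machines in parallel and take their product. The first has 3 states tracking whether and how much of `pp` has been seen; the second has 3 states tracking partial matches of the forbidden pattern `pq`. A product state is a pair (one from each), accepting exactly when both do. Minimizing collapses redundant product states.
A 4-state machine:
        p   q  
>  S0   S1  S0 
   S1   S2  S3 
 * S2   S2  S3 
   S3   S3  S3 
(> = start, * = accepting)

start=S0; accept=S2; S0-p->S1; S0-q->S0; S1-p->S2; S1-q->S3; S2-p->S2; S2-q->S3; S3-p->S3; S3-q->S3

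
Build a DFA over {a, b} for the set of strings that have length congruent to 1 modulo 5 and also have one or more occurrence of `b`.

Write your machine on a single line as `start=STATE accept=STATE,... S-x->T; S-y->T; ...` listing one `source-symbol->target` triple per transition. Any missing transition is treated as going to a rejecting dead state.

Run two small machines in parallel and take their product. One (5 states) tracks the input length modulo 5; the other (3 states) tracks the count of `b`s, saturating at 2. Each combined state is a pair, one component from each; accept when both components accept. Minimizing collapses redundant product states.
A 10-state machine:
        a   b  
>  s0   s1  s2 
   s1   s3  s4 
 * s2   s4  s4 
   s3   s5  s6 
   s4   s6  s6 
   s5   s7  s8 
   s6   s8  s8 
   s7   s0  s9 
   s8   s9  s9 
   s9   s2  s2 
(> = start, * = accepting)

start=s0; accept=s2; s0-a->s1; s0-b->s2; s1-a->s3; s1-b->s4; s2-a->s4; s2-b->s4; s3-a->s5; s3-b->s6; s4-a->s6; s4-b->s6; s5-a->s7; s5-b->s8; s6-a->s8; s6-b->s8; s7-a->s0; s7-b->s9; s8-a->s9; s8-b->s9; s9-a->s2; s9-b->s2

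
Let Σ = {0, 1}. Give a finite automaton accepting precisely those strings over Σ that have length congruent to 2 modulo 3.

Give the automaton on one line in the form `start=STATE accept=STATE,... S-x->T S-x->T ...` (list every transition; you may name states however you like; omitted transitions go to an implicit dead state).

start=s0 accept=s2 s0-0->s1 s0-1->s1 s1-0->s2 s1-1->s2 s2-0->s0 s2-1->s0

Count input length modulo 3: every symbol advances one step around the cycle s0 → s1 → s2 → s0. Accept at s2.
        0   1  
>  s0   s1  s1 
   s1   s2  s2 
 * s2   s0  s0 
(> = start, * = accepting)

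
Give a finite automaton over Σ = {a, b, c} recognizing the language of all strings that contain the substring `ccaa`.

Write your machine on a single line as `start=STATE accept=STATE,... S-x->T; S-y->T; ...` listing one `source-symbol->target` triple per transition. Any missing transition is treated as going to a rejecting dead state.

Track how much of `ccaa` has been matched so far: state q0 is no progress, q4 is the absorbing accept state reached once `ccaa` has occurred. Intermediate states record partial matches; on a mismatch, fall back to the longest reusable overlap.
        a   b   c  
>  q0   q0  q0  q1 
   q1   q0  q0  q2 
   q2   q3  q0  q2 
   q3   q4  q0  q1 
 * q4   q4  q4  q4 
(> = start, * = accepting)

start=q0; accept=q4; q0-a->q0; q0-b->q0; q0-c->q1; q1-a->q0; q1-b->q0; q1-c->q2; q2-a->q3; q2-b->q0; q2-c->q2; q3-a->q4; q3-b->q0; q3-c->q1; q4-a->q4; q4-b->q4; q4-c->q4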